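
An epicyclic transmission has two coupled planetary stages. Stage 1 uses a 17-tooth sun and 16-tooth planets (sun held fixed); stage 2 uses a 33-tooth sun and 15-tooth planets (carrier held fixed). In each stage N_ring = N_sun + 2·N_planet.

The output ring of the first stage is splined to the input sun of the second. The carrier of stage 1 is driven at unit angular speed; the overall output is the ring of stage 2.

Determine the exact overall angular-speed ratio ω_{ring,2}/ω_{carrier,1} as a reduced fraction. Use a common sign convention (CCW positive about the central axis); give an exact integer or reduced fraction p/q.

-242/343

Stage 1: N_ring = 17 + 2·16 = 49
Stage 1: 17(ω_s−ω_c) = −49(ω_r−ω_c),  ω_s=0, ω_c=1
Stage 1: ω_r = 1 − (17/49)(0−1) = 66/49
  ⇒ ω_r¹/ω_c¹ = 66/49
Stage 2: N_ring = 33 + 2·15 = 63
Stage 2: 33(ω_s−ω_c) = −63(ω_r−ω_c),  ω_c=0, ω_s=1
Stage 2: ω_r = 0 − (33/63)(1−0) = -11/21
  ⇒ ω_r²/ω_s² = -11/21
Coupling ω_s² = ω_r¹ ⇒ overall = 66/49 × -11/21 = -242/343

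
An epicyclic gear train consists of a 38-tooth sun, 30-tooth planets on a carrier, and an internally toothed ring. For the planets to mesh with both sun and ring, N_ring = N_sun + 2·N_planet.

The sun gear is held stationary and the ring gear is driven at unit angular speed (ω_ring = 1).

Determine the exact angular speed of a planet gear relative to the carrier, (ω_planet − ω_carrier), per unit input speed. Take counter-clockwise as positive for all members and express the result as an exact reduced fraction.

931/1020

N_ring = 38 + 2·30 = 98
38(ω_s−ω_c) = −98(ω_r−ω_c),  ω_s=0, ω_r=1
38(0−ω_c) = −98(1−ω_c)  ⇒  136ω_c = 98  ⇒  ω_c = 49/68
sun–planet: 38·(0−49/68) = −30·(ω_p−ω_c)  ⇒  ω_p−ω_c = −(38/30)·(-49/68) = 931/1020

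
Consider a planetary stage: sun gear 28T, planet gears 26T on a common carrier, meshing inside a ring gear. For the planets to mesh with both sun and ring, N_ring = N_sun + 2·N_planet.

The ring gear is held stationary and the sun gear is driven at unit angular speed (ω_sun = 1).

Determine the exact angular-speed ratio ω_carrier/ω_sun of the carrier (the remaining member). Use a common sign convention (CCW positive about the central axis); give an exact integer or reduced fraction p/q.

7/27

N_ring = 28 + 2·26 = 80
28(ω_s−ω_c) = −80(ω_r−ω_c),  ω_r=0, ω_s=1
28(1−ω_c) = −80(0−ω_c)  ⇒  108ω_c = 28  ⇒  ω_c = 7/27
ω_c/ω_s = 7/27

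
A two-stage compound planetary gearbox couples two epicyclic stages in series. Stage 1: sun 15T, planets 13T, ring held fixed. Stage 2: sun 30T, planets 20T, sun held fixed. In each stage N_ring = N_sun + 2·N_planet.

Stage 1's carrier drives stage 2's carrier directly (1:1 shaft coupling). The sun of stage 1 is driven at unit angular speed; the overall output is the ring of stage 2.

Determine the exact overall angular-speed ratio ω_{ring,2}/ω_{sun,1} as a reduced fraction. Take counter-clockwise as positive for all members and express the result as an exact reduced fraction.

Stage 1: N_ring = 15 + 2·13 = 41
Stage 1: 15(ω_s−ω_c) = −41(ω_r−ω_c),  ω_r=0, ω_s=1
Stage 1: 15(1−ω_c) = −41(0−ω_c)  ⇒  56ω_c = 15  ⇒  ω_c = 15/56
  ⇒ ω_c¹/ω_s¹ = 15/56
Stage 2: N_ring = 30 + 2·20 = 70
Stage 2: 30(ω_s−ω_c) = −70(ω_r−ω_c),  ω_s=0, ω_c=1
Stage 2: ω_r = 1 − (30/70)(0−1) = 10/7
  ⇒ ω_r²/ω_c² = 10/7
Coupling ω_c² = ω_c¹ ⇒ overall = 15/56 × 10/7 = 75/196

75/196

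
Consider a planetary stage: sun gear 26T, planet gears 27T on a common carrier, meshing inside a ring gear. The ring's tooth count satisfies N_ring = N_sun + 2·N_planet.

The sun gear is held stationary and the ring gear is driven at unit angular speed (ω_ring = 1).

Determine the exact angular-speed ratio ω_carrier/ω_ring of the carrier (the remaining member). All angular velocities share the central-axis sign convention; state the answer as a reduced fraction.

N_ring = 26 + 2·27 = 80
26(ω_s−ω_c) = −80(ω_r−ω_c),  ω_s=0, ω_r=1
26(0−ω_c) = −80(1−ω_c)  ⇒  106ω_c = 80  ⇒  ω_c = 40/53
ω_c/ω_r = 40/53

40/53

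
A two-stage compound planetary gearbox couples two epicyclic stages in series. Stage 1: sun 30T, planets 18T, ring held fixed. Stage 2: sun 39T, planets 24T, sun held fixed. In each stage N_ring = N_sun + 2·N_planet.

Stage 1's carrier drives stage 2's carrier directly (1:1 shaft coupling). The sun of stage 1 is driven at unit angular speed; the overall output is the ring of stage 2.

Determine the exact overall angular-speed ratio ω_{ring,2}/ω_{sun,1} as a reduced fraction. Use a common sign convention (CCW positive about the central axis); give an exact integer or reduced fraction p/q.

Stage 1: N_ring = 30 + 2·18 = 66
Stage 1: 30(ω_s−ω_c) = −66(ω_r−ω_c),  ω_r=0, ω_s=1
Stage 1: 30(1−ω_c) = −66(0−ω_c)  ⇒  96ω_c = 30  ⇒  ω_c = 5/16
  ⇒ ω_c¹/ω_s¹ = 5/16
Stage 2: N_ring = 39 + 2·24 = 87
Stage 2: 39(ω_s−ω_c) = −87(ω_r−ω_c),  ω_s=0, ω_c=1
Stage 2: ω_r = 1 − (39/87)(0−1) = 42/29
  ⇒ ω_r²/ω_c² = 42/29
Coupling ω_c² = ω_c¹ ⇒ overall = 5/16 × 42/29 = 105/232

105/232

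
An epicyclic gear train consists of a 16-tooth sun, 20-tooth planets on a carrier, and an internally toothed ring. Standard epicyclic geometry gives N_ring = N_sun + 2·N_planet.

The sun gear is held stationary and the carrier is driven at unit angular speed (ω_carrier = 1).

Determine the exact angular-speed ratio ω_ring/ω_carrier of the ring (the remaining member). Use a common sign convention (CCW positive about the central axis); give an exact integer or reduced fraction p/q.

9/7

N_ring = 16 + 2·20 = 56
16(ω_s−ω_c) = −56(ω_r−ω_c),  ω_s=0, ω_c=1
ω_r = 1 − (16/56)(0−1) = 9/7
ω_r/ω_c = 9/7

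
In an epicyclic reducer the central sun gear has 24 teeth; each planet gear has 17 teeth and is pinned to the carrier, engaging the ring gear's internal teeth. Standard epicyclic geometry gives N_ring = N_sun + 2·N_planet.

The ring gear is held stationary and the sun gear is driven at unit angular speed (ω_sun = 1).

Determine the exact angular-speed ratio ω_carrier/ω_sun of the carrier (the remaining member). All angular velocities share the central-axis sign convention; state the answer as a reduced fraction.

12/41

N_ring = 24 + 2·17 = 58
24(ω_s−ω_c) = −58(ω_r−ω_c),  ω_r=0, ω_s=1
24(1−ω_c) = −58(0−ω_c)  ⇒  82ω_c = 24  ⇒  ω_c = 12/41
ω_c/ω_s = 12/41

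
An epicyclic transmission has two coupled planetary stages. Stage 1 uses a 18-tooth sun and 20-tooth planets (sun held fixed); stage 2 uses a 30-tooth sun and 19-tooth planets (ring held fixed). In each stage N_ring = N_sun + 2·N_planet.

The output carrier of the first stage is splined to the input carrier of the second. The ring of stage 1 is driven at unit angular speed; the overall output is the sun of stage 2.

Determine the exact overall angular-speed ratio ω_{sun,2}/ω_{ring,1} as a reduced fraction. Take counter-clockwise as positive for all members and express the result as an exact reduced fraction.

Stage 1: N_ring = 18 + 2·20 = 58
Stage 1: 18(ω_s−ω_c) = −58(ω_r−ω_c),  ω_s=0, ω_r=1
Stage 1: 18(0−ω_c) = −58(1−ω_c)  ⇒  76ω_c = 58  ⇒  ω_c = 29/38
  ⇒ ω_c¹/ω_r¹ = 29/38
Stage 2: N_ring = 30 + 2·19 = 68
Stage 2: 30(ω_s−ω_c) = −68(ω_r−ω_c),  ω_r=0, ω_c=1
Stage 2: ω_s = 1 − (68/30)(0−1) = 49/15
  ⇒ ω_s²/ω_c² = 49/15
Coupling ω_c² = ω_c¹ ⇒ overall = 29/38 × 49/15 = 1421/570

1421/570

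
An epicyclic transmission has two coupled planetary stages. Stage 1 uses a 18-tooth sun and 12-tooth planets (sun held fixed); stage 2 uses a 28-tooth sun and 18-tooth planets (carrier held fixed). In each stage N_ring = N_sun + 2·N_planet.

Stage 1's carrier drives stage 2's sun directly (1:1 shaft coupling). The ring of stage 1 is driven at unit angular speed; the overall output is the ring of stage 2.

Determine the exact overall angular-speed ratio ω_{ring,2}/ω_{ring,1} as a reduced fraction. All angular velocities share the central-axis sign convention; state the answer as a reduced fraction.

-49/160

Stage 1: N_ring = 18 + 2·12 = 42
Stage 1: 18(ω_s−ω_c) = −42(ω_r−ω_c),  ω_s=0, ω_r=1
Stage 1: 18(0−ω_c) = −42(1−ω_c)  ⇒  60ω_c = 42  ⇒  ω_c = 7/10
  ⇒ ω_c¹/ω_r¹ = 7/10
Stage 2: N_ring = 28 + 2·18 = 64
Stage 2: 28(ω_s−ω_c) = −64(ω_r−ω_c),  ω_c=0, ω_s=1
Stage 2: ω_r = 0 − (28/64)(1−0) = -7/16
  ⇒ ω_r²/ω_s² = -7/16
Coupling ω_s² = ω_c¹ ⇒ overall = 7/10 × -7/16 = -49/160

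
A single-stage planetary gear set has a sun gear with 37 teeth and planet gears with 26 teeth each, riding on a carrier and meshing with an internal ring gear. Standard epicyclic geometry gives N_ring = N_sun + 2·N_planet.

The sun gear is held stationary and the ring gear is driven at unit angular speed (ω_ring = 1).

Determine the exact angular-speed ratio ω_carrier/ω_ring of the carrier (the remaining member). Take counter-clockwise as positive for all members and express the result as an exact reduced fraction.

89/126

N_ring = 37 + 2·26 = 89
37(ω_s−ω_c) = −89(ω_r−ω_c),  ω_s=0, ω_r=1
37(0−ω_c) = −89(1−ω_c)  ⇒  126ω_c = 89  ⇒  ω_c = 89/126
ω_c/ω_r = 89/126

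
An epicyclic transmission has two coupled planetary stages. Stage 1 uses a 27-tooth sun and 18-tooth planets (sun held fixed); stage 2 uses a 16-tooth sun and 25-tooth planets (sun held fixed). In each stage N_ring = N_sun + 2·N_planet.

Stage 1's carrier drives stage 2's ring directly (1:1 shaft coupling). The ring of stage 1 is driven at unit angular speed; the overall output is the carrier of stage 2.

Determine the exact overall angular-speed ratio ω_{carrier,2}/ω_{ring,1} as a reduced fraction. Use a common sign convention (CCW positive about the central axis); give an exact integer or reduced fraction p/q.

231/410

Stage 1: N_ring = 27 + 2·18 = 63
Stage 1: 27(ω_s−ω_c) = −63(ω_r−ω_c),  ω_s=0, ω_r=1
Stage 1: 27(0−ω_c) = −63(1−ω_c)  ⇒  90ω_c = 63  ⇒  ω_c = 7/10
  ⇒ ω_c¹/ω_r¹ = 7/10
Stage 2: N_ring = 16 + 2·25 = 66
Stage 2: 16(ω_s−ω_c) = −66(ω_r−ω_c),  ω_s=0, ω_r=1
Stage 2: 16(0−ω_c) = −66(1−ω_c)  ⇒  82ω_c = 66  ⇒  ω_c = 33/41
  ⇒ ω_c²/ω_r² = 33/41
Coupling ω_r² = ω_c¹ ⇒ overall = 7/10 × 33/41 = 231/410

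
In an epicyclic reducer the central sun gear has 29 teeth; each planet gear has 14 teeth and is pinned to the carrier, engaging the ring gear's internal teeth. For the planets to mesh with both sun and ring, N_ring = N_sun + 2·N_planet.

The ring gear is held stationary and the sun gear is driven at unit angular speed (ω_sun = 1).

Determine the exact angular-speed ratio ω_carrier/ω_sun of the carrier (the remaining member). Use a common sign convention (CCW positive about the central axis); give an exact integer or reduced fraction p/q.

29/86

N_ring = 29 + 2·14 = 57
29(ω_s−ω_c) = −57(ω_r−ω_c),  ω_r=0, ω_s=1
29(1−ω_c) = −57(0−ω_c)  ⇒  86ω_c = 29  ⇒  ω_c = 29/86
ω_c/ω_s = 29/86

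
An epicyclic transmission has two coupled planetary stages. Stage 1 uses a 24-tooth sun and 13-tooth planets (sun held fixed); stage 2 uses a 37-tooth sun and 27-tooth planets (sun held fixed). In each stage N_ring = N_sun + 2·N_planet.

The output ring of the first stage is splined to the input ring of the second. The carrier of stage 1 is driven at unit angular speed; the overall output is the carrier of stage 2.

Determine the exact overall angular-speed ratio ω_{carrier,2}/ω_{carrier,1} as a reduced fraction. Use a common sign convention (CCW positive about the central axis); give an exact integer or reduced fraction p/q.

Stage 1: N_ring = 24 + 2·13 = 50
Stage 1: 24(ω_s−ω_c) = −50(ω_r−ω_c),  ω_s=0, ω_c=1
Stage 1: ω_r = 1 − (24/50)(0−1) = 37/25
  ⇒ ω_r¹/ω_c¹ = 37/25
Stage 2: N_ring = 37 + 2·27 = 91
Stage 2: 37(ω_s−ω_c) = −91(ω_r−ω_c),  ω_s=0, ω_r=1
Stage 2: 37(0−ω_c) = −91(1−ω_c)  ⇒  128ω_c = 91  ⇒  ω_c = 91/128
  ⇒ ω_c²/ω_r² = 91/128
Coupling ω_r² = ω_r¹ ⇒ overall = 37/25 × 91/128 = 3367/3200

3367/3200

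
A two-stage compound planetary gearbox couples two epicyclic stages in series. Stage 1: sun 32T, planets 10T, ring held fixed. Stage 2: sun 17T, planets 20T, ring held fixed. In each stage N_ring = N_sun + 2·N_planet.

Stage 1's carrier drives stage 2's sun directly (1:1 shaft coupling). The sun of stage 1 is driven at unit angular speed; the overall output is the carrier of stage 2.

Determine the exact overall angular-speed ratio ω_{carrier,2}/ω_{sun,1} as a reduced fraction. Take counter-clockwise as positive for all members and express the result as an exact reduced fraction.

68/777

Stage 1: N_ring = 32 + 2·10 = 52
Stage 1: 32(ω_s−ω_c) = −52(ω_r−ω_c),  ω_r=0, ω_s=1
Stage 1: 32(1−ω_c) = −52(0−ω_c)  ⇒  84ω_c = 32  ⇒  ω_c = 8/21
  ⇒ ω_c¹/ω_s¹ = 8/21
Stage 2: N_ring = 17 + 2·20 = 57
Stage 2: 17(ω_s−ω_c) = −57(ω_r−ω_c),  ω_r=0, ω_s=1
Stage 2: 17(1−ω_c) = −57(0−ω_c)  ⇒  74ω_c = 17  ⇒  ω_c = 17/74
  ⇒ ω_c²/ω_s² = 17/74
Coupling ω_s² = ω_c¹ ⇒ overall = 8/21 × 17/74 = 68/777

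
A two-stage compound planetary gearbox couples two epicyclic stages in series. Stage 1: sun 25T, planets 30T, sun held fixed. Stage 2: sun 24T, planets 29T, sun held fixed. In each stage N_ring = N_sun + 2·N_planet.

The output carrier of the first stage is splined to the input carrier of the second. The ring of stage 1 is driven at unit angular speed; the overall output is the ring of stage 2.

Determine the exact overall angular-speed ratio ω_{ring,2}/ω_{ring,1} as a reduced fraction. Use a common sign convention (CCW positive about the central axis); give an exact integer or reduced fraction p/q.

Stage 1: N_ring = 25 + 2·30 = 85
Stage 1: 25(ω_s−ω_c) = −85(ω_r−ω_c),  ω_s=0, ω_r=1
Stage 1: 25(0−ω_c) = −85(1−ω_c)  ⇒  110ω_c = 85  ⇒  ω_c = 17/22
  ⇒ ω_c¹/ω_r¹ = 17/22
Stage 2: N_ring = 24 + 2·29 = 82
Stage 2: 24(ω_s−ω_c) = −82(ω_r−ω_c),  ω_s=0, ω_c=1
Stage 2: ω_r = 1 − (24/82)(0−1) = 53/41
  ⇒ ω_r²/ω_c² = 53/41
Coupling ω_c² = ω_c¹ ⇒ overall = 17/22 × 53/41 = 901/902

901/902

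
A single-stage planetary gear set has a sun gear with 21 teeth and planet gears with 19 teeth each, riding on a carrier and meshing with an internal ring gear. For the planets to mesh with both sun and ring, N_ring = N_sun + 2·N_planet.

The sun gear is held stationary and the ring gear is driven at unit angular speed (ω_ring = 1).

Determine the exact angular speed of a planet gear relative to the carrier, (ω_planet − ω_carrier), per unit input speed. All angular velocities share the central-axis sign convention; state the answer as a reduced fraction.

1239/1520

N_ring = 21 + 2·19 = 59
21(ω_s−ω_c) = −59(ω_r−ω_c),  ω_s=0, ω_r=1
21(0−ω_c) = −59(1−ω_c)  ⇒  80ω_c = 59  ⇒  ω_c = 59/80
sun–planet: 21·(0−59/80) = −19·(ω_p−ω_c)  ⇒  ω_p−ω_c = −(21/19)·(-59/80) = 1239/1520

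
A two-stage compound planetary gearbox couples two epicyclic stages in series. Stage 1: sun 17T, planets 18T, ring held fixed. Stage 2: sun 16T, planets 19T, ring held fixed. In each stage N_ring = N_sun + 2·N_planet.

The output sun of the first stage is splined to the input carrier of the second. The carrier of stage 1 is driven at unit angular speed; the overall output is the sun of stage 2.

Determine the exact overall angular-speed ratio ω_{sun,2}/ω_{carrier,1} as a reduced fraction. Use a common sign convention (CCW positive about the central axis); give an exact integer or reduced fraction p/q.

1225/68

Stage 1: N_ring = 17 + 2·18 = 53
Stage 1: 17(ω_s−ω_c) = −53(ω_r−ω_c),  ω_r=0, ω_c=1
Stage 1: ω_s = 1 − (53/17)(0−1) = 70/17
  ⇒ ω_s¹/ω_c¹ = 70/17
Stage 2: N_ring = 16 + 2·19 = 54
Stage 2: 16(ω_s−ω_c) = −54(ω_r−ω_c),  ω_r=0, ω_c=1
Stage 2: ω_s = 1 − (54/16)(0−1) = 35/8
  ⇒ ω_s²/ω_c² = 35/8
Coupling ω_c² = ω_s¹ ⇒ overall = 70/17 × 35/8 = 1225/68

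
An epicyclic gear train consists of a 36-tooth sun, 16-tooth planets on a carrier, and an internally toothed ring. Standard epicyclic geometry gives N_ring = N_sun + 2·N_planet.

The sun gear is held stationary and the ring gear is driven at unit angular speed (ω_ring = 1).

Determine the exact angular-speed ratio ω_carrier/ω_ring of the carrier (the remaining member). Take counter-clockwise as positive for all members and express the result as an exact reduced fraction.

17/26

N_ring = 36 + 2·16 = 68
36(ω_s−ω_c) = −68(ω_r−ω_c),  ω_s=0, ω_r=1
36(0−ω_c) = −68(1−ω_c)  ⇒  104ω_c = 68  ⇒  ω_c = 17/26
ω_c/ω_r = 17/26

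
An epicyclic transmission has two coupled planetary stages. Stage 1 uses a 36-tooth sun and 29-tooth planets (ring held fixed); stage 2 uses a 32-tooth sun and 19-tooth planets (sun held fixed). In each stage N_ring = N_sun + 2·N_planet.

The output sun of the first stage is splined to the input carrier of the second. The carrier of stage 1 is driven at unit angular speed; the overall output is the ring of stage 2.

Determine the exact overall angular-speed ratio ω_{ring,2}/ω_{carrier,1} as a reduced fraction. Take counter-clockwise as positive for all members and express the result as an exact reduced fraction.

Stage 1: N_ring = 36 + 2·29 = 94
Stage 1: 36(ω_s−ω_c) = −94(ω_r−ω_c),  ω_r=0, ω_c=1
Stage 1: ω_s = 1 − (94/36)(0−1) = 65/18
  ⇒ ω_s¹/ω_c¹ = 65/18
Stage 2: N_ring = 32 + 2·19 = 70
Stage 2: 32(ω_s−ω_c) = −70(ω_r−ω_c),  ω_s=0, ω_c=1
Stage 2: ω_r = 1 − (32/70)(0−1) = 51/35
  ⇒ ω_r²/ω_c² = 51/35
Coupling ω_c² = ω_s¹ ⇒ overall = 65/18 × 51/35 = 221/42

221/42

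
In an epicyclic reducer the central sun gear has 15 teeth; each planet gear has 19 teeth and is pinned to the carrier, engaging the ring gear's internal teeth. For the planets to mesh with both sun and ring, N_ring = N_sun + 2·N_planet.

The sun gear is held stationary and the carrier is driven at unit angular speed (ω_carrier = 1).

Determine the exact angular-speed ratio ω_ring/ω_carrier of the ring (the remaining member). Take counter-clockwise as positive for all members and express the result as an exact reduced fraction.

68/53

N_ring = 15 + 2·19 = 53
15(ω_s−ω_c) = −53(ω_r−ω_c),  ω_s=0, ω_c=1
ω_r = 1 − (15/53)(0−1) = 68/53
ω_r/ω_c = 68/53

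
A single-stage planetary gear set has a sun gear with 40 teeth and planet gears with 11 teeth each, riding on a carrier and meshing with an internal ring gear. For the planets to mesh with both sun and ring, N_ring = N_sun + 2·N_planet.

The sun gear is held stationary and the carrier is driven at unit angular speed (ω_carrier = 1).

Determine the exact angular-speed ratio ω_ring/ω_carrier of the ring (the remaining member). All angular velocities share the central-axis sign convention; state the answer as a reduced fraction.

N_ring = 40 + 2·11 = 62
40(ω_s−ω_c) = −62(ω_r−ω_c),  ω_s=0, ω_c=1
ω_r = 1 − (40/62)(0−1) = 51/31
ω_r/ω_c = 51/31

51/31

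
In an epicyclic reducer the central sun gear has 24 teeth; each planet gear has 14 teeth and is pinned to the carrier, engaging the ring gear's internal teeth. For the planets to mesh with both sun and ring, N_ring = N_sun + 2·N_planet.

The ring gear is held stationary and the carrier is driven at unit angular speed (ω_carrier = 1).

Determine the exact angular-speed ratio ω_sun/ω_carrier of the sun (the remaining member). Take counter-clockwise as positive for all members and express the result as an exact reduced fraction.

N_ring = 24 + 2·14 = 52
24(ω_s−ω_c) = −52(ω_r−ω_c),  ω_r=0, ω_c=1
ω_s = 1 − (52/24)(0−1) = 19/6
ω_s/ω_c = 19/6

19/6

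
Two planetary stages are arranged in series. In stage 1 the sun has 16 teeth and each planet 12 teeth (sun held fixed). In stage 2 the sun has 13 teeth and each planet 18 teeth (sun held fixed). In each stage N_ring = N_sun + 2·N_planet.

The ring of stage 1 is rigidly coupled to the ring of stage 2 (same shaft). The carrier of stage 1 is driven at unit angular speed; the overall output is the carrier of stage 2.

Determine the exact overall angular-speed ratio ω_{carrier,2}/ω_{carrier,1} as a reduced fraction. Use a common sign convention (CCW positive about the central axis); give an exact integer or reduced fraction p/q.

343/310

Stage 1: N_ring = 16 + 2·12 = 40
Stage 1: 16(ω_s−ω_c) = −40(ω_r−ω_c),  ω_s=0, ω_c=1
Stage 1: ω_r = 1 − (16/40)(0−1) = 7/5
  ⇒ ω_r¹/ω_c¹ = 7/5
Stage 2: N_ring = 13 + 2·18 = 49
Stage 2: 13(ω_s−ω_c) = −49(ω_r−ω_c),  ω_s=0, ω_r=1
Stage 2: 13(0−ω_c) = −49(1−ω_c)  ⇒  62ω_c = 49  ⇒  ω_c = 49/62
  ⇒ ω_c²/ω_r² = 49/62
Coupling ω_r² = ω_r¹ ⇒ overall = 7/5 × 49/62 = 343/310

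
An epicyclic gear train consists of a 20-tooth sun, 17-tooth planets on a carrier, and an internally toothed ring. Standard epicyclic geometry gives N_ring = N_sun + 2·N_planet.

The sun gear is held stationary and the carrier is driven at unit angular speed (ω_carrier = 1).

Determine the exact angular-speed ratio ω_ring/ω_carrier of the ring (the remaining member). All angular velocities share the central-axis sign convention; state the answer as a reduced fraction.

37/27

N_ring = 20 + 2·17 = 54
20(ω_s−ω_c) = −54(ω_r−ω_c),  ω_s=0, ω_c=1
ω_r = 1 − (20/54)(0−1) = 37/27
ω_r/ω_c = 37/27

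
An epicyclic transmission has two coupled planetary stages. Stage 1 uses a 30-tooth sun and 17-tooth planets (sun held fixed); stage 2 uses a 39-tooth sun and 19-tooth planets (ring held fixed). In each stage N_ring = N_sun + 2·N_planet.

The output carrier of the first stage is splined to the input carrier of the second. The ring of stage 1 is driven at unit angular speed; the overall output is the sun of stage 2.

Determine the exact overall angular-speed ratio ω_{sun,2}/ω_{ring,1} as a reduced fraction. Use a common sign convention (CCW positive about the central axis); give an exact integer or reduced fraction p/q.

Stage 1: N_ring = 30 + 2·17 = 64
Stage 1: 30(ω_s−ω_c) = −64(ω_r−ω_c),  ω_s=0, ω_r=1
Stage 1: 30(0−ω_c) = −64(1−ω_c)  ⇒  94ω_c = 64  ⇒  ω_c = 32/47
  ⇒ ω_c¹/ω_r¹ = 32/47
Stage 2: N_ring = 39 + 2·19 = 77
Stage 2: 39(ω_s−ω_c) = −77(ω_r−ω_c),  ω_r=0, ω_c=1
Stage 2: ω_s = 1 − (77/39)(0−1) = 116/39
  ⇒ ω_s²/ω_c² = 116/39
Coupling ω_c² = ω_c¹ ⇒ overall = 32/47 × 116/39 = 3712/1833

3712/1833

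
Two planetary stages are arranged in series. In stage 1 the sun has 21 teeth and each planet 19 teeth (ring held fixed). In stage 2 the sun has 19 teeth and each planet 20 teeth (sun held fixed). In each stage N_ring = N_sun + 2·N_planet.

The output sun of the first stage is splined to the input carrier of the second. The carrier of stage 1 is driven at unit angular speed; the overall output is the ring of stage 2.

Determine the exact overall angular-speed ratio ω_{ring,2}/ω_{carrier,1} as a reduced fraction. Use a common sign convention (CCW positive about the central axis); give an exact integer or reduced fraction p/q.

Stage 1: N_ring = 21 + 2·19 = 59
Stage 1: 21(ω_s−ω_c) = −59(ω_r−ω_c),  ω_r=0, ω_c=1
Stage 1: ω_s = 1 − (59/21)(0−1) = 80/21
  ⇒ ω_s¹/ω_c¹ = 80/21
Stage 2: N_ring = 19 + 2·20 = 59
Stage 2: 19(ω_s−ω_c) = −59(ω_r−ω_c),  ω_s=0, ω_c=1
Stage 2: ω_r = 1 − (19/59)(0−1) = 78/59
  ⇒ ω_r²/ω_c² = 78/59
Coupling ω_c² = ω_s¹ ⇒ overall = 80/21 × 78/59 = 2080/413

2080/413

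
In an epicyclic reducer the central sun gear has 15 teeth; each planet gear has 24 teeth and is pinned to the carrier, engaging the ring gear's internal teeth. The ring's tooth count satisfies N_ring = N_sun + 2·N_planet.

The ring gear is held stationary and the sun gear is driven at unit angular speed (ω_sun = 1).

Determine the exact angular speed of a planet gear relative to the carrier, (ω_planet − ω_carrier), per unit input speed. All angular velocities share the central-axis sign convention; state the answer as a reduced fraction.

N_ring = 15 + 2·24 = 63
15(ω_s−ω_c) = −63(ω_r−ω_c),  ω_r=0, ω_s=1
15(1−ω_c) = −63(0−ω_c)  ⇒  78ω_c = 15  ⇒  ω_c = 5/26
sun–planet: 15·(1−5/26) = −24·(ω_p−ω_c)  ⇒  ω_p−ω_c = −(15/24)·(21/26) = -105/208

-105/208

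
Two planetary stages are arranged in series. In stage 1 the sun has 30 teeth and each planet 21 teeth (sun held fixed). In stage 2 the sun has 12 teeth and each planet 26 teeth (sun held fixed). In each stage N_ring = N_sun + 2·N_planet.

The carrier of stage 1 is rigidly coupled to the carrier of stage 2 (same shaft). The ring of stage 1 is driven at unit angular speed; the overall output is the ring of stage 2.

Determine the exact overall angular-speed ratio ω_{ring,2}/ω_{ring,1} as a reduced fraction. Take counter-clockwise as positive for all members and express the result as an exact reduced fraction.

Stage 1: N_ring = 30 + 2·21 = 72
Stage 1: 30(ω_s−ω_c) = −72(ω_r−ω_c),  ω_s=0, ω_r=1
Stage 1: 30(0−ω_c) = −72(1−ω_c)  ⇒  102ω_c = 72  ⇒  ω_c = 12/17
  ⇒ ω_c¹/ω_r¹ = 12/17
Stage 2: N_ring = 12 + 2·26 = 64
Stage 2: 12(ω_s−ω_c) = −64(ω_r−ω_c),  ω_s=0, ω_c=1
Stage 2: ω_r = 1 − (12/64)(0−1) = 19/16
  ⇒ ω_r²/ω_c² = 19/16
Coupling ω_c² = ω_c¹ ⇒ overall = 12/17 × 19/16 = 57/68

57/68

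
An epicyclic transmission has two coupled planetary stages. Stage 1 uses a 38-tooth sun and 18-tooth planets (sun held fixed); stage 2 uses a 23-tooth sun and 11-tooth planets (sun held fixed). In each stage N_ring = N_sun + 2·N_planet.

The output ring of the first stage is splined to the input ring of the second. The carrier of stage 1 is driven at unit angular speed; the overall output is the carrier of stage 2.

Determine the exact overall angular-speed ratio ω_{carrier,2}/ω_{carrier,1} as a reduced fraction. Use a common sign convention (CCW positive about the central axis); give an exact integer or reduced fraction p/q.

Stage 1: N_ring = 38 + 2·18 = 74
Stage 1: 38(ω_s−ω_c) = −74(ω_r−ω_c),  ω_s=0, ω_c=1
Stage 1: ω_r = 1 − (38/74)(0−1) = 56/37
  ⇒ ω_r¹/ω_c¹ = 56/37
Stage 2: N_ring = 23 + 2·11 = 45
Stage 2: 23(ω_s−ω_c) = −45(ω_r−ω_c),  ω_s=0, ω_r=1
Stage 2: 23(0−ω_c) = −45(1−ω_c)  ⇒  68ω_c = 45  ⇒  ω_c = 45/68
  ⇒ ω_c²/ω_r² = 45/68
Coupling ω_r² = ω_r¹ ⇒ overall = 56/37 × 45/68 = 630/629

630/629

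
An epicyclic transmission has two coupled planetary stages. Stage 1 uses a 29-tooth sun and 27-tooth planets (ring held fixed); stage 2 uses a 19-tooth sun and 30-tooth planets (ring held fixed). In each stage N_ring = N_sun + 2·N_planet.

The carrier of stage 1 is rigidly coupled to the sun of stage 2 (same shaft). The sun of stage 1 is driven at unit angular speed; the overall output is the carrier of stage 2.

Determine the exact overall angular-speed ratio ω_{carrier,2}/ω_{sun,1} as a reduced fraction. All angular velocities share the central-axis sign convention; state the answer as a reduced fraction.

Stage 1: N_ring = 29 + 2·27 = 83
Stage 1: 29(ω_s−ω_c) = −83(ω_r−ω_c),  ω_r=0, ω_s=1
Stage 1: 29(1−ω_c) = −83(0−ω_c)  ⇒  112ω_c = 29  ⇒  ω_c = 29/112
  ⇒ ω_c¹/ω_s¹ = 29/112
Stage 2: N_ring = 19 + 2·30 = 79
Stage 2: 19(ω_s−ω_c) = −79(ω_r−ω_c),  ω_r=0, ω_s=1
Stage 2: 19(1−ω_c) = −79(0−ω_c)  ⇒  98ω_c = 19  ⇒  ω_c = 19/98
  ⇒ ω_c²/ω_s² = 19/98
Coupling ω_s² = ω_c¹ ⇒ overall = 29/112 × 19/98 = 551/10976

551/10976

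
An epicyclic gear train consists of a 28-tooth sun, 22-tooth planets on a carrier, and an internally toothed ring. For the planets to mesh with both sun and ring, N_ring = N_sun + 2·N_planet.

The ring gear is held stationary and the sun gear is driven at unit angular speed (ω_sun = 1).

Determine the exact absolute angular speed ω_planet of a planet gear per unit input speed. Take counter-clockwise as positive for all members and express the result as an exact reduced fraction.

-7/11

N_ring = 28 + 2·22 = 72
28(ω_s−ω_c) = −72(ω_r−ω_c),  ω_r=0, ω_s=1
28(1−ω_c) = −72(0−ω_c)  ⇒  100ω_c = 28  ⇒  ω_c = 7/25
sun–planet: 28·(1−7/25) = −22·(ω_p−ω_c)  ⇒  ω_p−ω_c = −(28/22)·(18/25) = -252/275
ω_p = 7/25 − 252/275 = -7/11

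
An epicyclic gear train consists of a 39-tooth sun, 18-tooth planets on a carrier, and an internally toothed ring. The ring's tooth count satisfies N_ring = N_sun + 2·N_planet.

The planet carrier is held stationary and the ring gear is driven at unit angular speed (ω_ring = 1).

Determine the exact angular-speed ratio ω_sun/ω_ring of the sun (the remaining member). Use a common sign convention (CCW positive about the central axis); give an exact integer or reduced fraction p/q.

N_ring = 39 + 2·18 = 75
39(ω_s−ω_c) = −75(ω_r−ω_c),  ω_c=0, ω_r=1
ω_s = 0 − (75/39)(1−0) = -25/13
ω_s/ω_r = -25/13

-25/13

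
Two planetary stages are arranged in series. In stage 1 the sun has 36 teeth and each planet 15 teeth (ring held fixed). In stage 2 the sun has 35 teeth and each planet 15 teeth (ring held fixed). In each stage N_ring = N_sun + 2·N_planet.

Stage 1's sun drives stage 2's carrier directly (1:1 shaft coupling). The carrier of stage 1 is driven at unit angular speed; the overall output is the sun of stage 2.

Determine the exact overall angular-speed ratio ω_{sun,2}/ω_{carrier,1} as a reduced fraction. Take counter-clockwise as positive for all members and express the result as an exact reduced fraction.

170/21

Stage 1: N_ring = 36 + 2·15 = 66
Stage 1: 36(ω_s−ω_c) = −66(ω_r−ω_c),  ω_r=0, ω_c=1
Stage 1: ω_s = 1 − (66/36)(0−1) = 17/6
  ⇒ ω_s¹/ω_c¹ = 17/6
Stage 2: N_ring = 35 + 2·15 = 65
Stage 2: 35(ω_s−ω_c) = −65(ω_r−ω_c),  ω_r=0, ω_c=1
Stage 2: ω_s = 1 − (65/35)(0−1) = 20/7
  ⇒ ω_s²/ω_c² = 20/7
Coupling ω_c² = ω_s¹ ⇒ overall = 17/6 × 20/7 = 170/21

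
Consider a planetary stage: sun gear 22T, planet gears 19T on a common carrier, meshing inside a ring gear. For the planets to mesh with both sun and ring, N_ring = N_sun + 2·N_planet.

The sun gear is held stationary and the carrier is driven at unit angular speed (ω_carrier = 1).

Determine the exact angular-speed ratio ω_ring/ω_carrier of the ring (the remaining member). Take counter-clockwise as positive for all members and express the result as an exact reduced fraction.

41/30

N_ring = 22 + 2·19 = 60
22(ω_s−ω_c) = −60(ω_r−ω_c),  ω_s=0, ω_c=1
ω_r = 1 − (22/60)(0−1) = 41/30
ω_r/ω_c = 41/30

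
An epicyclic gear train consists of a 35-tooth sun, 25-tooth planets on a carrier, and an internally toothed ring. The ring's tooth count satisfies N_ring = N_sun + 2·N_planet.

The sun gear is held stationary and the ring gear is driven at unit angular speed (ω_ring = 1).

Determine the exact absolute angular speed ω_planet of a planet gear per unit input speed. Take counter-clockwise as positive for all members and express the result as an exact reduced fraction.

17/10

N_ring = 35 + 2·25 = 85
35(ω_s−ω_c) = −85(ω_r−ω_c),  ω_s=0, ω_r=1
35(0−ω_c) = −85(1−ω_c)  ⇒  120ω_c = 85  ⇒  ω_c = 17/24
sun–planet: 35·(0−17/24) = −25·(ω_p−ω_c)  ⇒  ω_p−ω_c = −(35/25)·(-17/24) = 119/120
ω_p = 17/24 + 119/120 = 17/10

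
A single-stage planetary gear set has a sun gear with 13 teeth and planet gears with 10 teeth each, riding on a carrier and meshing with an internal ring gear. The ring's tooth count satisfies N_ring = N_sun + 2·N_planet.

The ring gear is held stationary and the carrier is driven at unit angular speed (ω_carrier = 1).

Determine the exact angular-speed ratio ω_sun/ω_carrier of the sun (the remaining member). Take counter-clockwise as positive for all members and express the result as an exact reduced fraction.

46/13

N_ring = 13 + 2·10 = 33
13(ω_s−ω_c) = −33(ω_r−ω_c),  ω_r=0, ω_c=1
ω_s = 1 − (33/13)(0−1) = 46/13
ω_s/ω_c = 46/13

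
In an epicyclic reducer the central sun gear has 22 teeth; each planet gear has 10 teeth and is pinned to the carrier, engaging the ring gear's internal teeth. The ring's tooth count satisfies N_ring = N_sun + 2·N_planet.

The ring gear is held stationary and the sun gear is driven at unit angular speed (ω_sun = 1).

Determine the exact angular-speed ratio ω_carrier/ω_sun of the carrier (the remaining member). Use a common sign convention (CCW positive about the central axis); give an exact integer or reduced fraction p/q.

11/32

N_ring = 22 + 2·10 = 42
22(ω_s−ω_c) = −42(ω_r−ω_c),  ω_r=0, ω_s=1
22(1−ω_c) = −42(0−ω_c)  ⇒  64ω_c = 22  ⇒  ω_c = 11/32
ω_c/ω_s = 11/32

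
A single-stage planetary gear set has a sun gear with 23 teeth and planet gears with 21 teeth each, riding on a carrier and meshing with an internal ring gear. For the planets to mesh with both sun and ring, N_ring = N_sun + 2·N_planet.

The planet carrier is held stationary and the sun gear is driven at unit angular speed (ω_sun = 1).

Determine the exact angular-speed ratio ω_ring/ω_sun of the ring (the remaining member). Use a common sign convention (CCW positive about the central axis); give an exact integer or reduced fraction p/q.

-23/65

N_ring = 23 + 2·21 = 65
23(ω_s−ω_c) = −65(ω_r−ω_c),  ω_c=0, ω_s=1
ω_r = 0 − (23/65)(1−0) = -23/65
ω_r/ω_s = -23/65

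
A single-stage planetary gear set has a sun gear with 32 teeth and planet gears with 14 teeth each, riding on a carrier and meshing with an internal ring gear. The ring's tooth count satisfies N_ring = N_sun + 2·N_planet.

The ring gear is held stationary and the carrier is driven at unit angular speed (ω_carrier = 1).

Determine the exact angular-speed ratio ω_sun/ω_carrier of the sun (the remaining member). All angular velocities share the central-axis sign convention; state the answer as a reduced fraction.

N_ring = 32 + 2·14 = 60
32(ω_s−ω_c) = −60(ω_r−ω_c),  ω_r=0, ω_c=1
ω_s = 1 − (60/32)(0−1) = 23/8
ω_s/ω_c = 23/8

23/8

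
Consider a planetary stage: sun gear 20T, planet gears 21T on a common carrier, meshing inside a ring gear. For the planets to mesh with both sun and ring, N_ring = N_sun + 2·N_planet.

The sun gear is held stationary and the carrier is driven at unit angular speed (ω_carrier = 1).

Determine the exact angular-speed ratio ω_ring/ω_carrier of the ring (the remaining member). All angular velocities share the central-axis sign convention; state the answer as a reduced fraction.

N_ring = 20 + 2·21 = 62
20(ω_s−ω_c) = −62(ω_r−ω_c),  ω_s=0, ω_c=1
ω_r = 1 − (20/62)(0−1) = 41/31
ω_r/ω_c = 41/31

41/31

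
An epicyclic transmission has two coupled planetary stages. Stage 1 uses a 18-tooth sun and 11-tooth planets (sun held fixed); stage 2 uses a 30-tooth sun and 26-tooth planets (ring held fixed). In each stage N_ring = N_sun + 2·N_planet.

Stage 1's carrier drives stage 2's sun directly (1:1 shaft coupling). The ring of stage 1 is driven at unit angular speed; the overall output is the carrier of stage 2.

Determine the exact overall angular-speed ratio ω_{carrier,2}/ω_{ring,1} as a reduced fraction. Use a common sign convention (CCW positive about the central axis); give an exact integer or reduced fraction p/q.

75/406

Stage 1: N_ring = 18 + 2·11 = 40
Stage 1: 18(ω_s−ω_c) = −40(ω_r−ω_c),  ω_s=0, ω_r=1
Stage 1: 18(0−ω_c) = −40(1−ω_c)  ⇒  58ω_c = 40  ⇒  ω_c = 20/29
  ⇒ ω_c¹/ω_r¹ = 20/29
Stage 2: N_ring = 30 + 2·26 = 82
Stage 2: 30(ω_s−ω_c) = −82(ω_r−ω_c),  ω_r=0, ω_s=1
Stage 2: 30(1−ω_c) = −82(0−ω_c)  ⇒  112ω_c = 30  ⇒  ω_c = 15/56
  ⇒ ω_c²/ω_s² = 15/56
Coupling ω_s² = ω_c¹ ⇒ overall = 20/29 × 15/56 = 75/406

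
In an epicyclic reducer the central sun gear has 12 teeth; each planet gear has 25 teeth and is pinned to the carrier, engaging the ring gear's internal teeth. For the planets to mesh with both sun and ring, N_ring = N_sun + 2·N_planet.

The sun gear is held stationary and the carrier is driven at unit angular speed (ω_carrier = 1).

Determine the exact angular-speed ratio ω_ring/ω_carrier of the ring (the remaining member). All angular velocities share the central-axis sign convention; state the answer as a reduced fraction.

N_ring = 12 + 2·25 = 62
12(ω_s−ω_c) = −62(ω_r−ω_c),  ω_s=0, ω_c=1
ω_r = 1 − (12/62)(0−1) = 37/31
ω_r/ω_c = 37/31

37/31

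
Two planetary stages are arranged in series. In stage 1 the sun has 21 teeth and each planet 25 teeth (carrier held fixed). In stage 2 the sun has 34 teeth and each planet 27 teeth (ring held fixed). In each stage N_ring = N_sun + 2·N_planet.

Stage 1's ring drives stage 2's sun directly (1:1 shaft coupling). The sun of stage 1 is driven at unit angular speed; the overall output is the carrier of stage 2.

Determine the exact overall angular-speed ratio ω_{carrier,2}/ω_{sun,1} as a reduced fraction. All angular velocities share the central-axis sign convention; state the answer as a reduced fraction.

Stage 1: N_ring = 21 + 2·25 = 71
Stage 1: 21(ω_s−ω_c) = −71(ω_r−ω_c),  ω_c=0, ω_s=1
Stage 1: ω_r = 0 − (21/71)(1−0) = -21/71
  ⇒ ω_r¹/ω_s¹ = -21/71
Stage 2: N_ring = 34 + 2·27 = 88
Stage 2: 34(ω_s−ω_c) = −88(ω_r−ω_c),  ω_r=0, ω_s=1
Stage 2: 34(1−ω_c) = −88(0−ω_c)  ⇒  122ω_c = 34  ⇒  ω_c = 17/61
  ⇒ ω_c²/ω_s² = 17/61
Coupling ω_s² = ω_r¹ ⇒ overall = -21/71 × 17/61 = -357/4331

-357/4331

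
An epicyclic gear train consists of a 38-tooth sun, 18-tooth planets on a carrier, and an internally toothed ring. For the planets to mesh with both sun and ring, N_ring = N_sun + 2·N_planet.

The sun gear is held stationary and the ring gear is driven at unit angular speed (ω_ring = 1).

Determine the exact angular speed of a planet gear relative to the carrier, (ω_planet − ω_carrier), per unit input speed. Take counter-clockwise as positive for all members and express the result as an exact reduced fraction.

703/504

N_ring = 38 + 2·18 = 74
38(ω_s−ω_c) = −74(ω_r−ω_c),  ω_s=0, ω_r=1
38(0−ω_c) = −74(1−ω_c)  ⇒  112ω_c = 74  ⇒  ω_c = 37/56
sun–planet: 38·(0−37/56) = −18·(ω_p−ω_c)  ⇒  ω_p−ω_c = −(38/18)·(-37/56) = 703/504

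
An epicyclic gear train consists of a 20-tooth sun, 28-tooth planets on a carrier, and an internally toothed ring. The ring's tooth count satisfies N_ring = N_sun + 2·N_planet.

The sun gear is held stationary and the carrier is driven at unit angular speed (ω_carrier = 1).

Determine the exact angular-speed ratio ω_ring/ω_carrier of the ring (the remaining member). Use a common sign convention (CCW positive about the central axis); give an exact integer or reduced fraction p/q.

24/19

N_ring = 20 + 2·28 = 76
20(ω_s−ω_c) = −76(ω_r−ω_c),  ω_s=0, ω_c=1
ω_r = 1 − (20/76)(0−1) = 24/19
ω_r/ω_c = 24/19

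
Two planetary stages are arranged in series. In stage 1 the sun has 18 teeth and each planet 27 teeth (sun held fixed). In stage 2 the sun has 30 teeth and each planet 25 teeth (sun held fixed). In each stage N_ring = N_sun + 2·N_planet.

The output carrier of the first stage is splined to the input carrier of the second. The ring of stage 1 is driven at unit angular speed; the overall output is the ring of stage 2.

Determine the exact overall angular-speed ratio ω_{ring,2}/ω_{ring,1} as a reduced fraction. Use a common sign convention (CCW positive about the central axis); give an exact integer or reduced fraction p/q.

Stage 1: N_ring = 18 + 2·27 = 72
Stage 1: 18(ω_s−ω_c) = −72(ω_r−ω_c),  ω_s=0, ω_r=1
Stage 1: 18(0−ω_c) = −72(1−ω_c)  ⇒  90ω_c = 72  ⇒  ω_c = 4/5
  ⇒ ω_c¹/ω_r¹ = 4/5
Stage 2: N_ring = 30 + 2·25 = 80
Stage 2: 30(ω_s−ω_c) = −80(ω_r−ω_c),  ω_s=0, ω_c=1
Stage 2: ω_r = 1 − (30/80)(0−1) = 11/8
  ⇒ ω_r²/ω_c² = 11/8
Coupling ω_c² = ω_c¹ ⇒ overall = 4/5 × 11/8 = 11/10

11/10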